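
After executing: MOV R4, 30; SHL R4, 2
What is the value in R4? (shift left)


Register state trace:
  MOV R4, 30  → R4 = 30
  SHL R4, 2  → R4 = 30 << 2 = 30 * 2^2 = 120
Final: R4 = 120

120


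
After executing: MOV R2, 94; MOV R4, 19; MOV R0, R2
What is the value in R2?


Register state trace:
  MOV R2, 94  → R2 = 94
  MOV R4, 19  → R4 = 19
  MOV R0, R2  → R0 = 94
Final: R2 = 94

94


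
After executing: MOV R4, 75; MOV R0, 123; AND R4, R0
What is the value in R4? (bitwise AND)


Register state trace:
  MOV R4, 75  → R4 = 75 (0b01001011)
  MOV R0, 123  → R0 = 123 (0b01111011)
  AND R4, R0  → R4 = 75 AND 123 = 75 (0b01001011)
Final: R4 = 75

75


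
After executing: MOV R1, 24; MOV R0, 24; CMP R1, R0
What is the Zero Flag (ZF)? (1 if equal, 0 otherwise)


Register state trace:
  MOV R1, 24  → R1 = 24
  MOV R0, 24  → R0 = 24
  CMP R1, R0  → computes 24 - 24 = 0
  Result is zero, so values are equal
ZF = 1

1


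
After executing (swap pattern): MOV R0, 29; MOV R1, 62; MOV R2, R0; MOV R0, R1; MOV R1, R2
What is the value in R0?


Register state trace (swap pattern):
  MOV R0, 29  → R0 = 29
  MOV R1, 62  → R1 = 62
  MOV R2, R0  → R2 = 29  (save R0)
  MOV R0, R1  → R0 = 62  (R0 gets R1's value)
  MOV R1, R2  → R1 = 29  (R1 gets saved value)
Final: R0 = 62

62


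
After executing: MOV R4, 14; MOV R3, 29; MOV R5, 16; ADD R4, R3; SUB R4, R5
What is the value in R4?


Register state trace:
  MOV R4, 14  → R4 = 14
  MOV R3, 29  → R3 = 29
  MOV R5, 16  → R5 = 16
  ADD R4, R3  → R4 = 14 + 29 = 43
  SUB R4, R5  → R4 = 43 - 16 = 27
Final: R4 = 27

27


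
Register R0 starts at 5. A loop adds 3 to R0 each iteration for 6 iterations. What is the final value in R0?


Starting value: R0 = 5
  Iter 1: R0 = 5 + 3 = 8
  Iter 2: R0 = 8 + 3 = 11
  Iter 3: R0 = 11 + 3 = 14
  Iter 4: R0 = 14 + 3 = 17
  Iter 5: R0 = 17 + 3 = 20
  Iter 6: R0 = 20 + 3 = 23
Final: R0 = 23

23


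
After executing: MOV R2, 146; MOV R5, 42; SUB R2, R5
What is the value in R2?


Register state trace:
  MOV R2, 146  → R2 = 146
  MOV R5, 42  → R5 = 42
  SUB R2, R5  → R2 = 146 - 42 = 104
Final: R2 = 104

104


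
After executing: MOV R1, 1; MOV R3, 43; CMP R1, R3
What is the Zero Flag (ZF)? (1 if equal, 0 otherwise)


Register state trace:
  MOV R1, 1  → R1 = 1
  MOV R3, 43  → R3 = 43
  CMP R1, R3  → computes 1 - 43 = -42
  Result is nonzero, so values are not equal
ZF = 0

0


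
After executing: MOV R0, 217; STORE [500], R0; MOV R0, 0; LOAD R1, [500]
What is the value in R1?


Register and memory trace:
  MOV R0, 217  → R0 = 217
  STORE [500], R0  → mem[500] = 217
  MOV R0, 0  → R0 = 0
  LOAD R1, [500]  → R1 = mem[500] = 217
Final: R1 = 217

217


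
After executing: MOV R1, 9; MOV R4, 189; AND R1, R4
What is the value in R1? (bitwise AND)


Register state trace:
  MOV R1, 9  → R1 = 9 (0b00001001)
  MOV R4, 189  → R4 = 189 (0b10111101)
  AND R1, R4  → R1 = 9 AND 189 = 9 (0b00001001)
Final: R1 = 9

9


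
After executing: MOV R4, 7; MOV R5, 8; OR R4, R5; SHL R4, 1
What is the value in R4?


Register state trace:
  MOV R4, 7  → R4 = 7 (0b00000111)
  MOV R5, 8  → R5 = 8 (0b00001000)
  OR R4, R5  → R4 = 7 OR 8 = 15 (0b00001111)
  SHL R4, 1  → R4 = 15 << 1 = 30
Final: R4 = 30

30


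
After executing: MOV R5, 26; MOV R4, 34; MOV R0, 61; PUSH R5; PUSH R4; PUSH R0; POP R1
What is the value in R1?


Stack trace (top is rightmost):
  MOV R5, 26  → R5 = 26
  MOV R4, 34  → R4 = 34
  MOV R0, 61  → R0 = 61
  PUSH R5  → stack: [26]
  PUSH R4  → stack: [26, 34]
  PUSH R0  → stack: [26, 34, 61]
  POP R1  → R1 = 61, stack: [26, 34]
Final: R1 = 61

61


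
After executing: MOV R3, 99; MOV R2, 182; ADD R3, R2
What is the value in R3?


Register state trace:
  MOV R3, 99  → R3 = 99
  MOV R2, 182  → R2 = 182
  ADD R3, R2  → R3 = 99 + 182 = 281
Final: R3 = 281

281


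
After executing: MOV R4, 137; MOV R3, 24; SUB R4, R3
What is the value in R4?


Register state trace:
  MOV R4, 137  → R4 = 137
  MOV R3, 24  → R3 = 24
  SUB R4, R3  → R4 = 137 - 24 = 113
Final: R4 = 113

113


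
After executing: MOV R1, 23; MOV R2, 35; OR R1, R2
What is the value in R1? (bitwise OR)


Register state trace:
  MOV R1, 23  → R1 = 23 (0b00010111)
  MOV R2, 35  → R2 = 35 (0b00100011)
  OR R1, R2   → R1 = 23 OR 35 = 55 (0b00110111)
Final: R1 = 55

55


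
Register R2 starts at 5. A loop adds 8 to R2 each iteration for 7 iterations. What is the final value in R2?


Starting value: R2 = 5
  Iter 1: R2 = 5 + 8 = 13
  Iter 2: R2 = 13 + 8 = 21
  Iter 3: R2 = 21 + 8 = 29
  Iter 4: R2 = 29 + 8 = 37
  Iter 5: R2 = 37 + 8 = 45
  Iter 6: R2 = 45 + 8 = 53
  Iter 7: R2 = 53 + 8 = 61
Final: R2 = 61

61


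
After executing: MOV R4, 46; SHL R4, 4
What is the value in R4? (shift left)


Register state trace:
  MOV R4, 46  → R4 = 46
  SHL R4, 4  → R4 = 46 << 4 = 46 * 2^4 = 736
Final: R4 = 736

736


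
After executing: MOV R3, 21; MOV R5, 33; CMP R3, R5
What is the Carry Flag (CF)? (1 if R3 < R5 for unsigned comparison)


Register state trace:
  MOV R3, 21  → R3 = 21
  MOV R5, 33  → R5 = 33
  CMP R3, R5  → unsigned 21 - 33: borrow occurs
  21 < 33, so CF = 1
CF = 1

1


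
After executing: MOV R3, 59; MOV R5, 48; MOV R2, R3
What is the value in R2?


Register state trace:
  MOV R3, 59  → R3 = 59
  MOV R5, 48  → R5 = 48
  MOV R2, R3  → R2 = 59
Final: R2 = 59

59


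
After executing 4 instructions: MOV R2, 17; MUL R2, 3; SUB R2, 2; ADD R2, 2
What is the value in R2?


Register state trace:
  MOV R2, 17  → R2 = 17
  MUL R2, 3  → R2 = 17 * 3 = 51
  SUB R2, 2  → R2 = 51 - 2 = 49
  ADD R2, 2  → R2 = 49 + 2 = 51
Final: R2 = 51

51


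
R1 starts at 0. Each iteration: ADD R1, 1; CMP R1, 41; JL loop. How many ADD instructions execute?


Loop trace (R1 starts at 0, target 41, step 1):
  ADD #1: R1 = 0 + 1 = 1  → 1 < 41, loop
  ADD #2: R1 = 1 + 1 = 2  → 2 < 41, loop
  ADD #3: R1 = 2 + 1 = 3  → 3 < 41, loop
  ADD #4: R1 = 3 + 1 = 4  → 4 < 41, loop
  ADD #5: R1 = 4 + 1 = 5  → 5 < 41, loop
  ADD #6: R1 = 5 + 1 = 6  → 6 < 41, loop
  ADD #7: R1 = 6 + 1 = 7  → 7 < 41, loop
  ADD #8: R1 = 7 + 1 = 8  → 8 < 41, loop
  ADD #9: R1 = 8 + 1 = 9  → 9 < 41, loop
  ADD #10: R1 = 9 + 1 = 10  → 10 < 41, loop
  ADD #11: R1 = 10 + 1 = 11  → 11 < 41, loop
  ADD #12: R1 = 11 + 1 = 12  → 12 < 41, loop
  ADD #13: R1 = 12 + 1 = 13  → 13 < 41, loop
  ADD #14: R1 = 13 + 1 = 14  → 14 < 41, loop
  ADD #15: R1 = 14 + 1 = 15  → 15 < 41, loop
  ADD #16: R1 = 15 + 1 = 16  → 16 < 41, loop
  ADD #17: R1 = 16 + 1 = 17  → 17 < 41, loop
  ADD #18: R1 = 17 + 1 = 18  → 18 < 41, loop
  ADD #19: R1 = 18 + 1 = 19  → 19 < 41, loop
  ADD #20: R1 = 19 + 1 = 20  → 20 < 41, loop
  ADD #21: R1 = 20 + 1 = 21  → 21 < 41, loop
  ADD #22: R1 = 21 + 1 = 22  → 22 < 41, loop
  ADD #23: R1 = 22 + 1 = 23  → 23 < 41, loop
  ADD #24: R1 = 23 + 1 = 24  → 24 < 41, loop
  ADD #25: R1 = 24 + 1 = 25  → 25 < 41, loop
  ADD #26: R1 = 25 + 1 = 26  → 26 < 41, loop
  ADD #27: R1 = 26 + 1 = 27  → 27 < 41, loop
  ADD #28: R1 = 27 + 1 = 28  → 28 < 41, loop
  ADD #29: R1 = 28 + 1 = 29  → 29 < 41, loop
  ADD #30: R1 = 29 + 1 = 30  → 30 < 41, loop
  ADD #31: R1 = 30 + 1 = 31  → 31 < 41, loop
  ADD #32: R1 = 31 + 1 = 32  → 32 < 41, loop
  ADD #33: R1 = 32 + 1 = 33  → 33 < 41, loop
  ADD #34: R1 = 33 + 1 = 34  → 34 < 41, loop
  ADD #35: R1 = 34 + 1 = 35  → 35 < 41, loop
  ADD #36: R1 = 35 + 1 = 36  → 36 < 41, loop
  ADD #37: R1 = 36 + 1 = 37  → 37 < 41, loop
  ADD #38: R1 = 37 + 1 = 38  → 38 < 41, loop
  ADD #39: R1 = 38 + 1 = 39  → 39 < 41, loop
  ADD #40: R1 = 39 + 1 = 40  → 40 < 41, loop
  ADD #41: R1 = 40 + 1 = 41  → 41 >= 41, exit
Total ADD instructions: 41

41


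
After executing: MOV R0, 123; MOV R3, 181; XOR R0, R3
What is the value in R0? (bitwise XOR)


Register state trace:
  MOV R0, 123  → R0 = 123 (0b01111011)
  MOV R3, 181  → R3 = 181 (0b10110101)
  XOR R0, R3  → R0 = 123 XOR 181 = 206 (0b11001110)
Final: R0 = 206

206


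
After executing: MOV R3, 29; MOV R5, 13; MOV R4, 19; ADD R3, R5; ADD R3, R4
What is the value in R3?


Register state trace:
  MOV R3, 29  → R3 = 29
  MOV R5, 13  → R5 = 13
  MOV R4, 19  → R4 = 19
  ADD R3, R5  → R3 = 29 + 13 = 42
  ADD R3, R4  → R3 = 42 + 19 = 61
Final: R3 = 61

61


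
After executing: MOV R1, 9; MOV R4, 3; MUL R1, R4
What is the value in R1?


Register state trace:
  MOV R1, 9  → R1 = 9
  MOV R4, 3  → R4 = 3
  MUL R1, R4  → R1 = 9 * 3 = 27
Final: R1 = 27

27


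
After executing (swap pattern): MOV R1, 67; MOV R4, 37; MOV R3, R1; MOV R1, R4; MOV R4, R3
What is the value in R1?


Register state trace (swap pattern):
  MOV R1, 67  → R1 = 67
  MOV R4, 37  → R4 = 37
  MOV R3, R1  → R3 = 67  (save R1)
  MOV R1, R4  → R1 = 37  (R1 gets R4's value)
  MOV R4, R3  → R4 = 67  (R4 gets saved value)
Final: R1 = 37

37


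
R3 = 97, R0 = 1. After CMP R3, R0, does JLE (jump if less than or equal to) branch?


Trace:
  R3 = 97, R0 = 1
  CMP R3, R0  → compares 97 vs 1
  JLE checks: is 97 less than or equal to 1?
  97 > 1, so condition is false
Branch taken: No

No


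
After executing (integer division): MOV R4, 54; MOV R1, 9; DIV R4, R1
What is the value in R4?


Register state trace:
  MOV R4, 54  → R4 = 54
  MOV R1, 9  → R1 = 9
  DIV R4, R1  → R4 = 54 // 9 = 6
Final: R4 = 6

6


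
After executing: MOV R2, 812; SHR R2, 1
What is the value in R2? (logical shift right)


Register state trace:
  MOV R2, 812  → R2 = 812
  SHR R2, 1  → R2 = 812 >> 1 = 812 // 2^1 = 406
Final: R2 = 406

406


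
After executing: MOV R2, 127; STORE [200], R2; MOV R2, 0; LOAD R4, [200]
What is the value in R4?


Register and memory trace:
  MOV R2, 127  → R2 = 127
  STORE [200], R2  → mem[200] = 127
  MOV R2, 0  → R2 = 0
  LOAD R4, [200]  → R4 = mem[200] = 127
Final: R4 = 127

127


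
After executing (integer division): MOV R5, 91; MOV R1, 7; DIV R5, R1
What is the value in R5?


Register state trace:
  MOV R5, 91  → R5 = 91
  MOV R1, 7  → R1 = 7
  DIV R5, R1  → R5 = 91 // 7 = 13
Final: R5 = 13

13


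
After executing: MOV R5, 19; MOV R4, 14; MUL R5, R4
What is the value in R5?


Register state trace:
  MOV R5, 19  → R5 = 19
  MOV R4, 14  → R4 = 14
  MUL R5, R4  → R5 = 19 * 14 = 266
Final: R5 = 266

266


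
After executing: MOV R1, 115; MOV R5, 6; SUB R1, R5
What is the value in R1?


Register state trace:
  MOV R1, 115  → R1 = 115
  MOV R5, 6  → R5 = 6
  SUB R1, R5  → R1 = 115 - 6 = 109
Final: R1 = 109

109


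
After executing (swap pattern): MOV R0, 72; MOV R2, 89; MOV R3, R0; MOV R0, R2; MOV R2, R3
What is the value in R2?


Register state trace (swap pattern):
  MOV R0, 72  → R0 = 72
  MOV R2, 89  → R2 = 89
  MOV R3, R0  → R3 = 72  (save R0)
  MOV R0, R2  → R0 = 89  (R0 gets R2's value)
  MOV R2, R3  → R2 = 72  (R2 gets saved value)
Final: R2 = 72

72


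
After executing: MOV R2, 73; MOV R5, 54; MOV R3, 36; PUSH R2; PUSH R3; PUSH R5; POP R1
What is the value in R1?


Stack trace (top is rightmost):
  MOV R2, 73  → R2 = 73
  MOV R5, 54  → R5 = 54
  MOV R3, 36  → R3 = 36
  PUSH R2  → stack: [73]
  PUSH R3  → stack: [73, 36]
  PUSH R5  → stack: [73, 36, 54]
  POP R1  → R1 = 54, stack: [73, 36]
Final: R1 = 54

54


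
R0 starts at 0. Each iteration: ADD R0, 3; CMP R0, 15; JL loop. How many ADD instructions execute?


Loop trace (R0 starts at 0, target 15, step 3):
  ADD #1: R0 = 0 + 3 = 3  → 3 < 15, loop
  ADD #2: R0 = 3 + 3 = 6  → 6 < 15, loop
  ADD #3: R0 = 6 + 3 = 9  → 9 < 15, loop
  ADD #4: R0 = 9 + 3 = 12  → 12 < 15, loop
  ADD #5: R0 = 12 + 3 = 15  → 15 >= 15, exit
Total ADD instructions: 5

5


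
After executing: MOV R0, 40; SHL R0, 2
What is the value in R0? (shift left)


Register state trace:
  MOV R0, 40  → R0 = 40
  SHL R0, 2  → R0 = 40 << 2 = 40 * 2^2 = 160
Final: R0 = 160

160


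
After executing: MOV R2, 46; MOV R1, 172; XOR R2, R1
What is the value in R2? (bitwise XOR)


Register state trace:
  MOV R2, 46  → R2 = 46 (0b00101110)
  MOV R1, 172  → R1 = 172 (0b10101100)
  XOR R2, R1  → R2 = 46 XOR 172 = 130 (0b10000010)
Final: R2 = 130

130


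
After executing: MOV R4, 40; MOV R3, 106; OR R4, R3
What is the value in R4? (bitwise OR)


Register state trace:
  MOV R4, 40  → R4 = 40 (0b00101000)
  MOV R3, 106  → R3 = 106 (0b01101010)
  OR R4, R3   → R4 = 40 OR 106 = 106 (0b01101010)
Final: R4 = 106

106


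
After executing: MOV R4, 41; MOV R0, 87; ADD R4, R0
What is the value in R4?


Register state trace:
  MOV R4, 41  → R4 = 41
  MOV R0, 87  → R0 = 87
  ADD R4, R0  → R4 = 41 + 87 = 128
Final: R4 = 128

128


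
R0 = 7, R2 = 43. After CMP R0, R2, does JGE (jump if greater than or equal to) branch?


Trace:
  R0 = 7, R2 = 43
  CMP R0, R2  → compares 7 vs 43
  JGE checks: is 7 greater than or equal to 43?
  7 < 43, so condition is false
Branch taken: No

No


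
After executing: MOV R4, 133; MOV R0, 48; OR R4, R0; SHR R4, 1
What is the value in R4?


Register state trace:
  MOV R4, 133  → R4 = 133 (0b10000101)
  MOV R0, 48  → R0 = 48 (0b00110000)
  OR R4, R0  → R4 = 133 OR 48 = 181 (0b10110101)
  SHR R4, 1  → R4 = 181 >> 1 = 90
Final: R4 = 90

90


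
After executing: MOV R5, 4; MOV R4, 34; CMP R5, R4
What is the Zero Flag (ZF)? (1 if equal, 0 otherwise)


Register state trace:
  MOV R5, 4  → R5 = 4
  MOV R4, 34  → R4 = 34
  CMP R5, R4  → computes 4 - 34 = -30
  Result is nonzero, so values are not equal
ZF = 0

0


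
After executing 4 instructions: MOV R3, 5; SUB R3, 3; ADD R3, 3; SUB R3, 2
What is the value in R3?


Register state trace:
  MOV R3, 5  → R3 = 5
  SUB R3, 3  → R3 = 5 - 3 = 2
  ADD R3, 3  → R3 = 2 + 3 = 5
  SUB R3, 2  → R3 = 5 - 2 = 3
Final: R3 = 3

3


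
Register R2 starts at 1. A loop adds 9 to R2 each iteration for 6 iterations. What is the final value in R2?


Starting value: R2 = 1
  Iter 1: R2 = 1 + 9 = 10
  Iter 2: R2 = 10 + 9 = 19
  Iter 3: R2 = 19 + 9 = 28
  Iter 4: R2 = 28 + 9 = 37
  Iter 5: R2 = 37 + 9 = 46
  Iter 6: R2 = 46 + 9 = 55
Final: R2 = 55

55


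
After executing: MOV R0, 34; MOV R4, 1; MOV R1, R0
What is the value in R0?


Register state trace:
  MOV R0, 34  → R0 = 34
  MOV R4, 1  → R4 = 1
  MOV R1, R0  → R1 = 34
Final: R0 = 34

34


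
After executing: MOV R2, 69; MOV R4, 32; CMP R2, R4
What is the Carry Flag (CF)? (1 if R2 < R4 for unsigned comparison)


Register state trace:
  MOV R2, 69  → R2 = 69
  MOV R4, 32  → R4 = 32
  CMP R2, R4  → unsigned 69 - 32: no borrow
  69 >= 32, so CF = 0
CF = 0

0


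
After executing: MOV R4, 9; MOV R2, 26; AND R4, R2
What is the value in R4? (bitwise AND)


Register state trace:
  MOV R4, 9  → R4 = 9 (0b00001001)
  MOV R2, 26  → R2 = 26 (0b00011010)
  AND R4, R2  → R4 = 9 AND 26 = 8 (0b00001000)
Final: R4 = 8

8


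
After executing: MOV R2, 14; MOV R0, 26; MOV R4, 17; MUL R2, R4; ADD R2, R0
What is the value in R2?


Register state trace:
  MOV R2, 14  → R2 = 14
  MOV R0, 26  → R0 = 26
  MOV R4, 17  → R4 = 17
  MUL R2, R4  → R2 = 14 * 17 = 238
  ADD R2, R0  → R2 = 238 + 26 = 264
Final: R2 = 264

264


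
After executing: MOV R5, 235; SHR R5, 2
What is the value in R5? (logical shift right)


Register state trace:
  MOV R5, 235  → R5 = 235
  SHR R5, 2  → R5 = 235 >> 2 = 235 // 2^2 = 58
Final: R5 = 58

58


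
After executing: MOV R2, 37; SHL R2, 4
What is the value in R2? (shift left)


Register state trace:
  MOV R2, 37  → R2 = 37
  SHL R2, 4  → R2 = 37 << 4 = 37 * 2^4 = 592
Final: R2 = 592

592


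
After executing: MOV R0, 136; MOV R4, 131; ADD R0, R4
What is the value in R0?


Register state trace:
  MOV R0, 136  → R0 = 136
  MOV R4, 131  → R4 = 131
  ADD R0, R4  → R0 = 136 + 131 = 267
Final: R0 = 267

267


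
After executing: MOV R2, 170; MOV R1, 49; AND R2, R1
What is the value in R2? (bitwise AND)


Register state trace:
  MOV R2, 170  → R2 = 170 (0b10101010)
  MOV R1, 49  → R1 = 49 (0b00110001)
  AND R2, R1  → R2 = 170 AND 49 = 32 (0b00100000)
Final: R2 = 32

32


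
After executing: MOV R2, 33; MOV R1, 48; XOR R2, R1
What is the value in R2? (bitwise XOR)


Register state trace:
  MOV R2, 33  → R2 = 33 (0b00100001)
  MOV R1, 48  → R1 = 48 (0b00110000)
  XOR R2, R1  → R2 = 33 XOR 48 = 17 (0b00010001)
Final: R2 = 17

17


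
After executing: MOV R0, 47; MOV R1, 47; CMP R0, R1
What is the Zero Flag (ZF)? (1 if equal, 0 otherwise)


Register state trace:
  MOV R0, 47  → R0 = 47
  MOV R1, 47  → R1 = 47
  CMP R0, R1  → computes 47 - 47 = 0
  Result is zero, so values are equal
ZF = 1

1


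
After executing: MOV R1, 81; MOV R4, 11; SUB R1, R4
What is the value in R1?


Register state trace:
  MOV R1, 81  → R1 = 81
  MOV R4, 11  → R4 = 11
  SUB R1, R4  → R1 = 81 - 11 = 70
Final: R1 = 70

70


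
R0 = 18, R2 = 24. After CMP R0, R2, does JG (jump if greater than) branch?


Trace:
  R0 = 18, R2 = 24
  CMP R0, R2  → compares 18 vs 24
  JG checks: is 18 greater than 24?
  18 < 24, so condition is false
Branch taken: No

No


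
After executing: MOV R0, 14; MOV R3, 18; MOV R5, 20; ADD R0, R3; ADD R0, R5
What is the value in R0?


Register state trace:
  MOV R0, 14  → R0 = 14
  MOV R3, 18  → R3 = 18
  MOV R5, 20  → R5 = 20
  ADD R0, R3  → R0 = 14 + 18 = 32
  ADD R0, R5  → R0 = 32 + 20 = 52
Final: R0 = 52

52


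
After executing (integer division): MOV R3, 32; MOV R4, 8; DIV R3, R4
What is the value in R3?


Register state trace:
  MOV R3, 32  → R3 = 32
  MOV R4, 8  → R4 = 8
  DIV R3, R4  → R3 = 32 // 8 = 4
Final: R3 = 4

4


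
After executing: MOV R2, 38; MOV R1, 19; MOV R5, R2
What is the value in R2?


Register state trace:
  MOV R2, 38  → R2 = 38
  MOV R1, 19  → R1 = 19
  MOV R5, R2  → R5 = 38
Final: R2 = 38

38


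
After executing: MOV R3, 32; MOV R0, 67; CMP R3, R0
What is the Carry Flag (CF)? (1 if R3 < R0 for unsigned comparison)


Register state trace:
  MOV R3, 32  → R3 = 32
  MOV R0, 67  → R0 = 67
  CMP R3, R0  → unsigned 32 - 67: borrow occurs
  32 < 67, so CF = 1
CF = 1

1


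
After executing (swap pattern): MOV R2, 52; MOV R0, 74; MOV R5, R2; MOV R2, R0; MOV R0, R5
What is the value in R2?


Register state trace (swap pattern):
  MOV R2, 52  → R2 = 52
  MOV R0, 74  → R0 = 74
  MOV R5, R2  → R5 = 52  (save R2)
  MOV R2, R0  → R2 = 74  (R2 gets R0's value)
  MOV R0, R5  → R0 = 52  (R0 gets saved value)
Final: R2 = 74

74


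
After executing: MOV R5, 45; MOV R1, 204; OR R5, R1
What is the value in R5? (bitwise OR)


Register state trace:
  MOV R5, 45  → R5 = 45 (0b00101101)
  MOV R1, 204  → R1 = 204 (0b11001100)
  OR R5, R1   → R5 = 45 OR 204 = 237 (0b11101101)
Final: R5 = 237

237


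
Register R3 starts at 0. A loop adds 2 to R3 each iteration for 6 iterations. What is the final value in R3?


Starting value: R3 = 0
  Iter 1: R3 = 0 + 2 = 2
  Iter 2: R3 = 2 + 2 = 4
  Iter 3: R3 = 4 + 2 = 6
  Iter 4: R3 = 6 + 2 = 8
  Iter 5: R3 = 8 + 2 = 10
  Iter 6: R3 = 10 + 2 = 12
Final: R3 = 12

12


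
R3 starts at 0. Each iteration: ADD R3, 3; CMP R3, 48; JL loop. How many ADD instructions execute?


Loop trace (R3 starts at 0, target 48, step 3):
  ADD #1: R3 = 0 + 3 = 3  → 3 < 48, loop
  ADD #2: R3 = 3 + 3 = 6  → 6 < 48, loop
  ADD #3: R3 = 6 + 3 = 9  → 9 < 48, loop
  ADD #4: R3 = 9 + 3 = 12  → 12 < 48, loop
  ADD #5: R3 = 12 + 3 = 15  → 15 < 48, loop
  ADD #6: R3 = 15 + 3 = 18  → 18 < 48, loop
  ADD #7: R3 = 18 + 3 = 21  → 21 < 48, loop
  ADD #8: R3 = 21 + 3 = 24  → 24 < 48, loop
  ADD #9: R3 = 24 + 3 = 27  → 27 < 48, loop
  ADD #10: R3 = 27 + 3 = 30  → 30 < 48, loop
  ADD #11: R3 = 30 + 3 = 33  → 33 < 48, loop
  ADD #12: R3 = 33 + 3 = 36  → 36 < 48, loop
  ADD #13: R3 = 36 + 3 = 39  → 39 < 48, loop
  ADD #14: R3 = 39 + 3 = 42  → 42 < 48, loop
  ADD #15: R3 = 42 + 3 = 45  → 45 < 48, loop
  ADD #16: R3 = 45 + 3 = 48  → 48 >= 48, exit
Total ADD instructions: 16

16


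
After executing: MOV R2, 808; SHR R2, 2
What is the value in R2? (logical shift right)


Register state trace:
  MOV R2, 808  → R2 = 808
  SHR R2, 2  → R2 = 808 >> 2 = 808 // 2^2 = 202
Final: R2 = 202

202


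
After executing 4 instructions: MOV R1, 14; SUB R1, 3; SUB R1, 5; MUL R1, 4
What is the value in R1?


Register state trace:
  MOV R1, 14  → R1 = 14
  SUB R1, 3  → R1 = 14 - 3 = 11
  SUB R1, 5  → R1 = 11 - 5 = 6
  MUL R1, 4  → R1 = 6 * 4 = 24
Final: R1 = 24

24


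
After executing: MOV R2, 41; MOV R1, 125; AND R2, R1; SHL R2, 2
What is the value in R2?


Register state trace:
  MOV R2, 41  → R2 = 41 (0b00101001)
  MOV R1, 125  → R1 = 125 (0b01111101)
  AND R2, R1  → R2 = 41 AND 125 = 41 (0b00101001)
  SHL R2, 2  → R2 = 41 << 2 = 164
Final: R2 = 164

164


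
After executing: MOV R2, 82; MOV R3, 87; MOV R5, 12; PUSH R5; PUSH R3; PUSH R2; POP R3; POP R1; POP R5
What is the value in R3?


Stack trace (top is rightmost):
  MOV R2, 82  → R2 = 82
  MOV R3, 87  → R3 = 87
  MOV R5, 12  → R5 = 12
  PUSH R5  → stack: [12]
  PUSH R3  → stack: [12, 87]
  PUSH R2  → stack: [12, 87, 82]
  POP R3  → R3 = 82, stack: [12, 87]
  POP R1  → R1 = 87, stack: [12]
  POP R5  → R5 = 12, stack: []
Final: R3 = 82

82


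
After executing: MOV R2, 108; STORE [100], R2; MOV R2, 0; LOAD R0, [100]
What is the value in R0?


Register and memory trace:
  MOV R2, 108  → R2 = 108
  STORE [100], R2  → mem[100] = 108
  MOV R2, 0  → R2 = 0
  LOAD R0, [100]  → R0 = mem[100] = 108
Final: R0 = 108

108


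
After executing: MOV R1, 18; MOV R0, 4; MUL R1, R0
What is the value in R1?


Register state trace:
  MOV R1, 18  → R1 = 18
  MOV R0, 4  → R0 = 4
  MUL R1, R0  → R1 = 18 * 4 = 72
Final: R1 = 72

72


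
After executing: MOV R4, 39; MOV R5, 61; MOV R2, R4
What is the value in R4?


Register state trace:
  MOV R4, 39  → R4 = 39
  MOV R5, 61  → R5 = 61
  MOV R2, R4  → R2 = 39
Final: R4 = 39

39


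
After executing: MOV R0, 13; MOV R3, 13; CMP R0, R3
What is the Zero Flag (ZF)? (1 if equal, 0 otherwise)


Register state trace:
  MOV R0, 13  → R0 = 13
  MOV R3, 13  → R3 = 13
  CMP R0, R3  → computes 13 - 13 = 0
  Result is zero, so values are equal
ZF = 1

1


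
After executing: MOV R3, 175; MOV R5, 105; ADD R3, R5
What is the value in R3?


Register state trace:
  MOV R3, 175  → R3 = 175
  MOV R5, 105  → R5 = 105
  ADD R3, R5  → R3 = 175 + 105 = 280
Final: R3 = 280

280


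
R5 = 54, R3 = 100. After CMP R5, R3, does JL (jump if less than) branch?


Trace:
  R5 = 54, R3 = 100
  CMP R5, R3  → compares 54 vs 100
  JL checks: is 54 less than 100?
  54 < 100, so condition is true
Branch taken: Yes

Yes


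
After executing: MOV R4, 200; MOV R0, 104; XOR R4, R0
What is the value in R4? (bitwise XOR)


Register state trace:
  MOV R4, 200  → R4 = 200 (0b11001000)
  MOV R0, 104  → R0 = 104 (0b01101000)
  XOR R4, R0  → R4 = 200 XOR 104 = 160 (0b10100000)
Final: R4 = 160

160


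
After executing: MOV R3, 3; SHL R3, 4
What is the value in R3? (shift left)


Register state trace:
  MOV R3, 3  → R3 = 3
  SHL R3, 4  → R3 = 3 << 4 = 3 * 2^4 = 48
Final: R3 = 48

48


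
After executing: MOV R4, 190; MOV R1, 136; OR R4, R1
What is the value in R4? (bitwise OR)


Register state trace:
  MOV R4, 190  → R4 = 190 (0b10111110)
  MOV R1, 136  → R1 = 136 (0b10001000)
  OR R4, R1   → R4 = 190 OR 136 = 190 (0b10111110)
Final: R4 = 190

190


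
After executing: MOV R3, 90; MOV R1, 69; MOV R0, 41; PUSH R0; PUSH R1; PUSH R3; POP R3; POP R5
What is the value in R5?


Stack trace (top is rightmost):
  MOV R3, 90  → R3 = 90
  MOV R1, 69  → R1 = 69
  MOV R0, 41  → R0 = 41
  PUSH R0  → stack: [41]
  PUSH R1  → stack: [41, 69]
  PUSH R3  → stack: [41, 69, 90]
  POP R3  → R3 = 90, stack: [41, 69]
  POP R5  → R5 = 69, stack: [41]
Final: R5 = 69

69


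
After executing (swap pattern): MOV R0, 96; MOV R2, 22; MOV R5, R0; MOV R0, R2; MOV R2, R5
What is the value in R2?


Register state trace (swap pattern):
  MOV R0, 96  → R0 = 96
  MOV R2, 22  → R2 = 22
  MOV R5, R0  → R5 = 96  (save R0)
  MOV R0, R2  → R0 = 22  (R0 gets R2's value)
  MOV R2, R5  → R2 = 96  (R2 gets saved value)
Final: R2 = 96

96


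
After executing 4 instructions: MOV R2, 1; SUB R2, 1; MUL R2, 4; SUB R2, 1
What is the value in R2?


Register state trace:
  MOV R2, 1  → R2 = 1
  SUB R2, 1  → R2 = 1 - 1 = 0
  MUL R2, 4  → R2 = 0 * 4 = 0
  SUB R2, 1  → R2 = 0 - 1 = -1
Final: R2 = -1

-1


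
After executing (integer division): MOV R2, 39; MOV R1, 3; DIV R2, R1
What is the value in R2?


Register state trace:
  MOV R2, 39  → R2 = 39
  MOV R1, 3  → R1 = 3
  DIV R2, R1  → R2 = 39 // 3 = 13
Final: R2 = 13

13


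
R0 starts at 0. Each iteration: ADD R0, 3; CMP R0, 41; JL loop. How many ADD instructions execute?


Loop trace (R0 starts at 0, target 41, step 3):
  ADD #1: R0 = 0 + 3 = 3  → 3 < 41, loop
  ADD #2: R0 = 3 + 3 = 6  → 6 < 41, loop
  ADD #3: R0 = 6 + 3 = 9  → 9 < 41, loop
  ADD #4: R0 = 9 + 3 = 12  → 12 < 41, loop
  ADD #5: R0 = 12 + 3 = 15  → 15 < 41, loop
  ADD #6: R0 = 15 + 3 = 18  → 18 < 41, loop
  ADD #7: R0 = 18 + 3 = 21  → 21 < 41, loop
  ADD #8: R0 = 21 + 3 = 24  → 24 < 41, loop
  ADD #9: R0 = 24 + 3 = 27  → 27 < 41, loop
  ADD #10: R0 = 27 + 3 = 30  → 30 < 41, loop
  ADD #11: R0 = 30 + 3 = 33  → 33 < 41, loop
  ADD #12: R0 = 33 + 3 = 36  → 36 < 41, loop
  ADD #13: R0 = 36 + 3 = 39  → 39 < 41, loop
  ADD #14: R0 = 39 + 3 = 42  → 42 >= 41, exit
Total ADD instructions: 14

14


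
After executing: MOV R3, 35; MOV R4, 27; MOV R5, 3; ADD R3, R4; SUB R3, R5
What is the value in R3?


Register state trace:
  MOV R3, 35  → R3 = 35
  MOV R4, 27  → R4 = 27
  MOV R5, 3  → R5 = 3
  ADD R3, R4  → R3 = 35 + 27 = 62
  SUB R3, R5  → R3 = 62 - 3 = 59
Final: R3 = 59

59


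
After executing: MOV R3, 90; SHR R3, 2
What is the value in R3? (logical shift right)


Register state trace:
  MOV R3, 90  → R3 = 90
  SHR R3, 2  → R3 = 90 >> 2 = 90 // 2^2 = 22
Final: R3 = 22

22


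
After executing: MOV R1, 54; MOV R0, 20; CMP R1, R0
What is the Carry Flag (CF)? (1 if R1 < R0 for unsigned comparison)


Register state trace:
  MOV R1, 54  → R1 = 54
  MOV R0, 20  → R0 = 20
  CMP R1, R0  → unsigned 54 - 20: no borrow
  54 >= 20, so CF = 0
CF = 0

0


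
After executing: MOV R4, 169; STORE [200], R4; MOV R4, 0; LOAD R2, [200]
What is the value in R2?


Register and memory trace:
  MOV R4, 169  → R4 = 169
  STORE [200], R4  → mem[200] = 169
  MOV R4, 0  → R4 = 0
  LOAD R2, [200]  → R2 = mem[200] = 169
Final: R2 = 169

169


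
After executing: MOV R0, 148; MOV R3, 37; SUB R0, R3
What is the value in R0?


Register state trace:
  MOV R0, 148  → R0 = 148
  MOV R3, 37  → R3 = 37
  SUB R0, R3  → R0 = 148 - 37 = 111
Final: R0 = 111

111


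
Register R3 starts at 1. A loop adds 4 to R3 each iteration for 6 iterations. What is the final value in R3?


Starting value: R3 = 1
  Iter 1: R3 = 1 + 4 = 5
  Iter 2: R3 = 5 + 4 = 9
  Iter 3: R3 = 9 + 4 = 13
  Iter 4: R3 = 13 + 4 = 17
  Iter 5: R3 = 17 + 4 = 21
  Iter 6: R3 = 21 + 4 = 25
Final: R3 = 25

25


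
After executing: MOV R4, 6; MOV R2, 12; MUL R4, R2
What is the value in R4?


Register state trace:
  MOV R4, 6  → R4 = 6
  MOV R2, 12  → R2 = 12
  MUL R4, R2  → R4 = 6 * 12 = 72
Final: R4 = 72

72


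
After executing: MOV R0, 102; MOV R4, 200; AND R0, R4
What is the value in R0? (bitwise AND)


Register state trace:
  MOV R0, 102  → R0 = 102 (0b01100110)
  MOV R4, 200  → R4 = 200 (0b11001000)
  AND R0, R4  → R0 = 102 AND 200 = 64 (0b01000000)
Final: R0 = 64

64


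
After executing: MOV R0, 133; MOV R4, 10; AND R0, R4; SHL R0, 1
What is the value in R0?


Register state trace:
  MOV R0, 133  → R0 = 133 (0b10000101)
  MOV R4, 10  → R4 = 10 (0b00001010)
  AND R0, R4  → R0 = 133 AND 10 = 0 (0b00000000)
  SHL R0, 1  → R0 = 0 << 1 = 0
Final: R0 = 0

0


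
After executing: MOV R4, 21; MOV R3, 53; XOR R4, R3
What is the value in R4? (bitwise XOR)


Register state trace:
  MOV R4, 21  → R4 = 21 (0b00010101)
  MOV R3, 53  → R3 = 53 (0b00110101)
  XOR R4, R3  → R4 = 21 XOR 53 = 32 (0b00100000)
Final: R4 = 32

32


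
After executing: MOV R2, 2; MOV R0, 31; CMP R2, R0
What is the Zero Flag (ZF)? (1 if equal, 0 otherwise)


Register state trace:
  MOV R2, 2  → R2 = 2
  MOV R0, 31  → R0 = 31
  CMP R2, R0  → computes 2 - 31 = -29
  Result is nonzero, so values are not equal
ZF = 0

0


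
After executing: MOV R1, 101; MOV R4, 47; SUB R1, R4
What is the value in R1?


Register state trace:
  MOV R1, 101  → R1 = 101
  MOV R4, 47  → R4 = 47
  SUB R1, R4  → R1 = 101 - 47 = 54
Final: R1 = 54

54


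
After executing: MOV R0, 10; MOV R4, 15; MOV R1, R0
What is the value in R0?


Register state trace:
  MOV R0, 10  → R0 = 10
  MOV R4, 15  → R4 = 15
  MOV R1, R0  → R1 = 10
Final: R0 = 10

10


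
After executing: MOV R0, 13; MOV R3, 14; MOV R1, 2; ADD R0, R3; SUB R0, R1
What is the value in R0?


Register state trace:
  MOV R0, 13  → R0 = 13
  MOV R3, 14  → R3 = 14
  MOV R1, 2  → R1 = 2
  ADD R0, R3  → R0 = 13 + 14 = 27
  SUB R0, R1  → R0 = 27 - 2 = 25
Final: R0 = 25

25


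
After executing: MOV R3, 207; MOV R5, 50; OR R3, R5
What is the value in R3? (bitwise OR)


Register state trace:
  MOV R3, 207  → R3 = 207 (0b11001111)
  MOV R5, 50  → R5 = 50 (0b00110010)
  OR R3, R5   → R3 = 207 OR 50 = 255 (0b11111111)
Final: R3 = 255

255


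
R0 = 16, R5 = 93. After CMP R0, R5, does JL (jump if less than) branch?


Trace:
  R0 = 16, R5 = 93
  CMP R0, R5  → compares 16 vs 93
  JL checks: is 16 less than 93?
  16 < 93, so condition is true
Branch taken: Yes

Yes


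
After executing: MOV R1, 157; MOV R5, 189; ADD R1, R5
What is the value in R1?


Register state trace:
  MOV R1, 157  → R1 = 157
  MOV R5, 189  → R5 = 189
  ADD R1, R5  → R1 = 157 + 189 = 346
Final: R1 = 346

346


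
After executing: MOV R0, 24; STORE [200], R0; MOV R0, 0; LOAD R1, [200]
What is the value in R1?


Register and memory trace:
  MOV R0, 24  → R0 = 24
  STORE [200], R0  → mem[200] = 24
  MOV R0, 0  → R0 = 0
  LOAD R1, [200]  → R1 = mem[200] = 24
Final: R1 = 24

24


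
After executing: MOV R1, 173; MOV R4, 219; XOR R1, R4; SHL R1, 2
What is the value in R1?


Register state trace:
  MOV R1, 173  → R1 = 173 (0b10101101)
  MOV R4, 219  → R4 = 219 (0b11011011)
  XOR R1, R4  → R1 = 173 XOR 219 = 118 (0b01110110)
  SHL R1, 2  → R1 = 118 << 2 = 472
Final: R1 = 472

472


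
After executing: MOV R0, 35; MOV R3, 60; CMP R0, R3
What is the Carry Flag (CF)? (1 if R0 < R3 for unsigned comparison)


Register state trace:
  MOV R0, 35  → R0 = 35
  MOV R3, 60  → R3 = 60
  CMP R0, R3  → unsigned 35 - 60: borrow occurs
  35 < 60, so CF = 1
CF = 1

1


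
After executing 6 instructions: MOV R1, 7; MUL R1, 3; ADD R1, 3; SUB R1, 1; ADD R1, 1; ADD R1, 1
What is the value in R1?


Register state trace:
  MOV R1, 7  → R1 = 7
  MUL R1, 3  → R1 = 7 * 3 = 21
  ADD R1, 3  → R1 = 21 + 3 = 24
  SUB R1, 1  → R1 = 24 - 1 = 23
  ADD R1, 1  → R1 = 23 + 1 = 24
  ADD R1, 1  → R1 = 24 + 1 = 25
Final: R1 = 25

25


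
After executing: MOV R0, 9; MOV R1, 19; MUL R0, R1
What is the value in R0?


Register state trace:
  MOV R0, 9  → R0 = 9
  MOV R1, 19  → R1 = 19
  MUL R0, R1  → R0 = 9 * 19 = 171
Final: R0 = 171

171


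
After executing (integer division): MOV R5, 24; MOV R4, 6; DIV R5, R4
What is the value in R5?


Register state trace:
  MOV R5, 24  → R5 = 24
  MOV R4, 6  → R4 = 6
  DIV R5, R4  → R5 = 24 // 6 = 4
Final: R5 = 4

4


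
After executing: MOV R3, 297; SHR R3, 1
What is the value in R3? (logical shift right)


Register state trace:
  MOV R3, 297  → R3 = 297
  SHR R3, 1  → R3 = 297 >> 1 = 297 // 2^1 = 148
Final: R3 = 148

148


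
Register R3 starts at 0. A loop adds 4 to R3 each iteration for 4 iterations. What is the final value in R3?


Starting value: R3 = 0
  Iter 1: R3 = 0 + 4 = 4
  Iter 2: R3 = 4 + 4 = 8
  Iter 3: R3 = 8 + 4 = 12
  Iter 4: R3 = 12 + 4 = 16
Final: R3 = 16

16


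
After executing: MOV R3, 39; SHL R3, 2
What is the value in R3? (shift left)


Register state trace:
  MOV R3, 39  → R3 = 39
  SHL R3, 2  → R3 = 39 << 2 = 39 * 2^2 = 156
Final: R3 = 156

156


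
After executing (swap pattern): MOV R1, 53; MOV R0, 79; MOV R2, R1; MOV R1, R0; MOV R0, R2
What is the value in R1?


Register state trace (swap pattern):
  MOV R1, 53  → R1 = 53
  MOV R0, 79  → R0 = 79
  MOV R2, R1  → R2 = 53  (save R1)
  MOV R1, R0  → R1 = 79  (R1 gets R0's value)
  MOV R0, R2  → R0 = 53  (R0 gets saved value)
Final: R1 = 79

79


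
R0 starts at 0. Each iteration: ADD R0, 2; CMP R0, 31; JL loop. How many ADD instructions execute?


Loop trace (R0 starts at 0, target 31, step 2):
  ADD #1: R0 = 0 + 2 = 2  → 2 < 31, loop
  ADD #2: R0 = 2 + 2 = 4  → 4 < 31, loop
  ADD #3: R0 = 4 + 2 = 6  → 6 < 31, loop
  ADD #4: R0 = 6 + 2 = 8  → 8 < 31, loop
  ADD #5: R0 = 8 + 2 = 10  → 10 < 31, loop
  ADD #6: R0 = 10 + 2 = 12  → 12 < 31, loop
  ADD #7: R0 = 12 + 2 = 14  → 14 < 31, loop
  ADD #8: R0 = 14 + 2 = 16  → 16 < 31, loop
  ADD #9: R0 = 16 + 2 = 18  → 18 < 31, loop
  ADD #10: R0 = 18 + 2 = 20  → 20 < 31, loop
  ADD #11: R0 = 20 + 2 = 22  → 22 < 31, loop
  ADD #12: R0 = 22 + 2 = 24  → 24 < 31, loop
  ADD #13: R0 = 24 + 2 = 26  → 26 < 31, loop
  ADD #14: R0 = 26 + 2 = 28  → 28 < 31, loop
  ADD #15: R0 = 28 + 2 = 30  → 30 < 31, loop
  ADD #16: R0 = 30 + 2 = 32  → 32 >= 31, exit
Total ADD instructions: 16

16


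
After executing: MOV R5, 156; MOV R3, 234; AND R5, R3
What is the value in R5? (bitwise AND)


Register state trace:
  MOV R5, 156  → R5 = 156 (0b10011100)
  MOV R3, 234  → R3 = 234 (0b11101010)
  AND R5, R3  → R5 = 156 AND 234 = 136 (0b10001000)
Final: R5 = 136

136


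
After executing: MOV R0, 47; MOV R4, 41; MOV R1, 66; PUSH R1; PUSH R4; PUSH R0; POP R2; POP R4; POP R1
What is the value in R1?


Stack trace (top is rightmost):
  MOV R0, 47  → R0 = 47
  MOV R4, 41  → R4 = 41
  MOV R1, 66  → R1 = 66
  PUSH R1  → stack: [66]
  PUSH R4  → stack: [66, 41]
  PUSH R0  → stack: [66, 41, 47]
  POP R2  → R2 = 47, stack: [66, 41]
  POP R4  → R4 = 41, stack: [66]
  POP R1  → R1 = 66, stack: []
Final: R1 = 66

66


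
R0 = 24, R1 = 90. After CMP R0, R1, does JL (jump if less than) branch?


Trace:
  R0 = 24, R1 = 90
  CMP R0, R1  → compares 24 vs 90
  JL checks: is 24 less than 90?
  24 < 90, so condition is true
Branch taken: Yes

Yes


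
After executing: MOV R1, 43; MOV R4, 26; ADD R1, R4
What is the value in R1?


Register state trace:
  MOV R1, 43  → R1 = 43
  MOV R4, 26  → R4 = 26
  ADD R1, R4  → R1 = 43 + 26 = 69
Final: R1 = 69

69


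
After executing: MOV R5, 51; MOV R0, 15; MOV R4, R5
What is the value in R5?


Register state trace:
  MOV R5, 51  → R5 = 51
  MOV R0, 15  → R0 = 15
  MOV R4, R5  → R4 = 51
Final: R5 = 51

51


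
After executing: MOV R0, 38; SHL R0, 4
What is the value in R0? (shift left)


Register state trace:
  MOV R0, 38  → R0 = 38
  SHL R0, 4  → R0 = 38 << 4 = 38 * 2^4 = 608
Final: R0 = 608

608


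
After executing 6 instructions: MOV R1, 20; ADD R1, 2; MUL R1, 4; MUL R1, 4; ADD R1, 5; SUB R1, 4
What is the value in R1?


Register state trace:
  MOV R1, 20  → R1 = 20
  ADD R1, 2  → R1 = 20 + 2 = 22
  MUL R1, 4  → R1 = 22 * 4 = 88
  MUL R1, 4  → R1 = 88 * 4 = 352
  ADD R1, 5  → R1 = 352 + 5 = 357
  SUB R1, 4  → R1 = 357 - 4 = 353
Final: R1 = 353

353


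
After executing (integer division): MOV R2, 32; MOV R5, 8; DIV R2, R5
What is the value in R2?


Register state trace:
  MOV R2, 32  → R2 = 32
  MOV R5, 8  → R5 = 8
  DIV R2, R5  → R2 = 32 // 8 = 4
Final: R2 = 4

4


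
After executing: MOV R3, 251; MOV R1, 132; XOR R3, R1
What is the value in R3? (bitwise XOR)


Register state trace:
  MOV R3, 251  → R3 = 251 (0b11111011)
  MOV R1, 132  → R1 = 132 (0b10000100)
  XOR R3, R1  → R3 = 251 XOR 132 = 127 (0b01111111)
Final: R3 = 127

127


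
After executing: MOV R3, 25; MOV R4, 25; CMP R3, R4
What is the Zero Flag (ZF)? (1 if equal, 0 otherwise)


Register state trace:
  MOV R3, 25  → R3 = 25
  MOV R4, 25  → R4 = 25
  CMP R3, R4  → computes 25 - 25 = 0
  Result is zero, so values are equal
ZF = 1

1


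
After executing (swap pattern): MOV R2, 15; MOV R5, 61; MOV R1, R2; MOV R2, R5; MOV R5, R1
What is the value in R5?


Register state trace (swap pattern):
  MOV R2, 15  → R2 = 15
  MOV R5, 61  → R5 = 61
  MOV R1, R2  → R1 = 15  (save R2)
  MOV R2, R5  → R2 = 61  (R2 gets R5's value)
  MOV R5, R1  → R5 = 15  (R5 gets saved value)
Final: R5 = 15

15


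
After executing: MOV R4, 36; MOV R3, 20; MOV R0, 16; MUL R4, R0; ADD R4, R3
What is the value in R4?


Register state trace:
  MOV R4, 36  → R4 = 36
  MOV R3, 20  → R3 = 20
  MOV R0, 16  → R0 = 16
  MUL R4, R0  → R4 = 36 * 16 = 576
  ADD R4, R3  → R4 = 576 + 20 = 596
Final: R4 = 596

596


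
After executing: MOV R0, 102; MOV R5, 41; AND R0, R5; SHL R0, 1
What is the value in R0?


Register state trace:
  MOV R0, 102  → R0 = 102 (0b01100110)
  MOV R5, 41  → R5 = 41 (0b00101001)
  AND R0, R5  → R0 = 102 AND 41 = 32 (0b00100000)
  SHL R0, 1  → R0 = 32 << 1 = 64
Final: R0 = 64

64


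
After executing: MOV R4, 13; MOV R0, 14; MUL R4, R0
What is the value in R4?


Register state trace:
  MOV R4, 13  → R4 = 13
  MOV R0, 14  → R0 = 14
  MUL R4, R0  → R4 = 13 * 14 = 182
Final: R4 = 182

182


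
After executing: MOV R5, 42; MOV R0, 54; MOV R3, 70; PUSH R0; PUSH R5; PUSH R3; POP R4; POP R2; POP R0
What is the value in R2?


Stack trace (top is rightmost):
  MOV R5, 42  → R5 = 42
  MOV R0, 54  → R0 = 54
  MOV R3, 70  → R3 = 70
  PUSH R0  → stack: [54]
  PUSH R5  → stack: [54, 42]
  PUSH R3  → stack: [54, 42, 70]
  POP R4  → R4 = 70, stack: [54, 42]
  POP R2  → R2 = 42, stack: [54]
  POP R0  → R0 = 54, stack: []
Final: R2 = 42

42


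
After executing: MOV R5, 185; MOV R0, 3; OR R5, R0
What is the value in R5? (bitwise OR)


Register state trace:
  MOV R5, 185  → R5 = 185 (0b10111001)
  MOV R0, 3  → R0 = 3 (0b00000011)
  OR R5, R0   → R5 = 185 OR 3 = 187 (0b10111011)
Final: R5 = 187

187


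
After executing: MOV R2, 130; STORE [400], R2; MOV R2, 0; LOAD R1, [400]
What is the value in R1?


Register and memory trace:
  MOV R2, 130  → R2 = 130
  STORE [400], R2  → mem[400] = 130
  MOV R2, 0  → R2 = 0
  LOAD R1, [400]  → R1 = mem[400] = 130
Final: R1 = 130

130


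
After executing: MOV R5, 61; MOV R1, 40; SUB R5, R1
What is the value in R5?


Register state trace:
  MOV R5, 61  → R5 = 61
  MOV R1, 40  → R1 = 40
  SUB R5, R1  → R5 = 61 - 40 = 21
Final: R5 = 21

21


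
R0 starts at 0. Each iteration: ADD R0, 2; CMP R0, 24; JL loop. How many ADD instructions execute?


Loop trace (R0 starts at 0, target 24, step 2):
  ADD #1: R0 = 0 + 2 = 2  → 2 < 24, loop
  ADD #2: R0 = 2 + 2 = 4  → 4 < 24, loop
  ADD #3: R0 = 4 + 2 = 6  → 6 < 24, loop
  ADD #4: R0 = 6 + 2 = 8  → 8 < 24, loop
  ADD #5: R0 = 8 + 2 = 10  → 10 < 24, loop
  ADD #6: R0 = 10 + 2 = 12  → 12 < 24, loop
  ADD #7: R0 = 12 + 2 = 14  → 14 < 24, loop
  ADD #8: R0 = 14 + 2 = 16  → 16 < 24, loop
  ADD #9: R0 = 16 + 2 = 18  → 18 < 24, loop
  ADD #10: R0 = 18 + 2 = 20  → 20 < 24, loop
  ADD #11: R0 = 20 + 2 = 22  → 22 < 24, loop
  ADD #12: R0 = 22 + 2 = 24  → 24 >= 24, exit
Total ADD instructions: 12

12
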